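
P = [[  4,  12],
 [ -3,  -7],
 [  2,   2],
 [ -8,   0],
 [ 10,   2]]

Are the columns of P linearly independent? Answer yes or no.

yes

Row reduce P to echelon form.
R2 ← R2 + (3/4)·R1: [0, 2]
R3 ← R3 − (1/2)·R1: [0, -4]
R4 ← R4 + (2)·R1: [0, 24]
R5 ← R5 − (5/2)·R1: [0, -28]
R3 ← R3 + (2)·R2: [0, 0]
R4 ← R4 − (12)·R2: [0, 0]
R5 ← R5 + (14)·R2: [0, 0]
2 pivots among 2 columns.
Every column is a pivot column, so the columns are linearly independent.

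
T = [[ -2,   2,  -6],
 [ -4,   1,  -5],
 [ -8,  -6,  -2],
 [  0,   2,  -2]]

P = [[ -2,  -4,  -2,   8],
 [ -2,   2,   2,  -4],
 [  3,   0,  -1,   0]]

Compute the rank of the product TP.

2

First compute TP:
[[-18,  12,  14, -24],
 [ -9,  18,  15, -36],
 [ 22,  20,   6, -40],
 [-10,   4,   6,  -8]]
Now row reduce the product.
R2 ← R2 − (1/2)·R1: [0, 12, 8, -24]
R3 ← R3 + (11/9)·R1: [0, 104/3, 208/9, -208/3]
R4 ← R4 − (5/9)·R1: [0, -8/3, -16/9, 16/3]
R3 ← R3 − (26/9)·R2: [0, 0, 0, 0]
R4 ← R4 + (2/9)·R2: [0, 0, 0, 0]
2 nonzero rows, so rank(TP) = 2.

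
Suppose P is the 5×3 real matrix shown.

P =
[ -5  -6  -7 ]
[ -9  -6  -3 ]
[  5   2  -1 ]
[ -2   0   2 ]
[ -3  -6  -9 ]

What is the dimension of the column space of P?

2

Row reduce to echelon form.
R2 ← R2 − (9/5)·R1: [0, 24/5, 48/5]
R3 ← R3 + R1: [0, -4, -8]
R4 ← R4 − (2/5)·R1: [0, 12/5, 24/5]
R5 ← R5 − (3/5)·R1: [0, -12/5, -24/5]
R3 ← R3 + (5/6)·R2: [0, 0, 0]
R4 ← R4 − (1/2)·R2: [0, 0, 0]
R5 ← R5 + (1/2)·R2: [0, 0, 0]
Echelon form has 2 nonzero rows, so rank(P) = 2.
The column space has dimension equal to the rank: 2.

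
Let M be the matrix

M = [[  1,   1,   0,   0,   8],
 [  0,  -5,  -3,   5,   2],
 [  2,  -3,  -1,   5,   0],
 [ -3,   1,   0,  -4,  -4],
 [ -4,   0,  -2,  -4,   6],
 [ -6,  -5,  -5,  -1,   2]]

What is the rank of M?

Row reduce to echelon form.
R3 ← R3 − (2)·R1: [0, -5, -1, 5, -16]
R4 ← R4 + (3)·R1: [0, 4, 0, -4, 20]
R5 ← R5 + (4)·R1: [0, 4, -2, -4, 38]
R6 ← R6 + (6)·R1: [0, 1, -5, -1, 50]
R3 ← R3 − R2: [0, 0, 2, 0, -18]
R4 ← R4 + (4/5)·R2: [0, 0, -12/5, 0, 108/5]
R5 ← R5 + (4/5)·R2: [0, 0, -22/5, 0, 198/5]
R6 ← R6 + (1/5)·R2: [0, 0, -28/5, 0, 252/5]
R4 ← R4 + (6/5)·R3: [0, 0, 0, 0, 0]
R5 ← R5 + (11/5)·R3: [0, 0, 0, 0, 0]
R6 ← R6 + (14/5)·R3: [0, 0, 0, 0, 0]
Echelon form has 3 nonzero rows, so rank(M) = 3.

3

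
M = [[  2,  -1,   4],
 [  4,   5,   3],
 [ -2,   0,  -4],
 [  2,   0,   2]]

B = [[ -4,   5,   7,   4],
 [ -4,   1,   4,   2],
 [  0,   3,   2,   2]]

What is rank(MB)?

First compute MB:
[[ -4,  21,  18,  14],
 [-36,  34,  54,  32],
 [  8, -22, -22, -16],
 [ -8,  16,  18,  12]]
Now row reduce the product.
R2 ← R2 − (9)·R1: [0, -155, -108, -94]
R3 ← R3 + (2)·R1: [0, 20, 14, 12]
R4 ← R4 − (2)·R1: [0, -26, -18, -16]
R3 ← R3 + (4/31)·R2: [0, 0, 2/31, -4/31]
R4 ← R4 − (26/155)·R2: [0, 0, 18/155, -36/155]
R4 ← R4 − (9/5)·R3: [0, 0, 0, 0]
3 nonzero rows, so rank(MB) = 3.

3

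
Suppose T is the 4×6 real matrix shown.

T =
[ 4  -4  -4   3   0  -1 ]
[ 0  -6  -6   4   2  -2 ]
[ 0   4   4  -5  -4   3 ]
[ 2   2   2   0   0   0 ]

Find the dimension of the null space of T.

3

Row reduce to echelon form.
R4 ← R4 − (1/2)·R1: [0, 4, 4, -3/2, 0, 1/2]
R3 ← R3 + (2/3)·R2: [0, 0, 0, -7/3, -8/3, 5/3]
R4 ← R4 + (2/3)·R2: [0, 0, 0, 7/6, 4/3, -5/6]
R4 ← R4 + (1/2)·R3: [0, 0, 0, 0, 0, 0]
3 nonzero rows, so rank(T) = 3.
T has 6 columns; by rank–nullity, nullity = 6 − 3 = 3.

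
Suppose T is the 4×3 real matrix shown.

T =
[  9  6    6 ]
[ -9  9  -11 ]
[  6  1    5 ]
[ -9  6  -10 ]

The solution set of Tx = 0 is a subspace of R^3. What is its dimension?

Row reduce to echelon form.
R2 ← R2 + R1: [0, 15, -5]
R3 ← R3 − (2/3)·R1: [0, -3, 1]
R4 ← R4 + R1: [0, 12, -4]
R3 ← R3 + (1/5)·R2: [0, 0, 0]
R4 ← R4 − (4/5)·R2: [0, 0, 0]
2 nonzero rows, so rank(T) = 2.
T has 3 columns; by rank–nullity, nullity = 3 − 2 = 1.

1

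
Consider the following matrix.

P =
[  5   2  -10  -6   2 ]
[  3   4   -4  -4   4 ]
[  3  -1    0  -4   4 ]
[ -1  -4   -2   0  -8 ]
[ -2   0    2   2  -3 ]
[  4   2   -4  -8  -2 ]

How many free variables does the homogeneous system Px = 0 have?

Row reduce to echelon form.
R2 ← R2 − (3/5)·R1: [0, 14/5, 2, -2/5, 14/5]
R3 ← R3 − (3/5)·R1: [0, -11/5, 6, -2/5, 14/5]
R4 ← R4 + (1/5)·R1: [0, -18/5, -4, -6/5, -38/5]
R5 ← R5 + (2/5)·R1: [0, 4/5, -2, -2/5, -11/5]
R6 ← R6 − (4/5)·R1: [0, 2/5, 4, -16/5, -18/5]
R3 ← R3 + (11/14)·R2: [0, 0, 53/7, -5/7, 5]
R4 ← R4 + (9/7)·R2: [0, 0, -10/7, -12/7, -4]
R5 ← R5 − (2/7)·R2: [0, 0, -18/7, -2/7, -3]
R6 ← R6 − (1/7)·R2: [0, 0, 26/7, -22/7, -4]
R4 ← R4 + (10/53)·R3: [0, 0, 0, -98/53, -162/53]
R5 ← R5 + (18/53)·R3: [0, 0, 0, -28/53, -69/53]
R6 ← R6 − (26/53)·R3: [0, 0, 0, -148/53, -342/53]
R5 ← R5 − (2/7)·R4: [0, 0, 0, 0, -3/7]
R6 ← R6 − (74/49)·R4: [0, 0, 0, 0, -90/49]
R6 ← R6 − (30/7)·R5: [0, 0, 0, 0, 0]
5 nonzero rows, so rank(P) = 5.
P has 5 columns; by rank–nullity, nullity = 5 − 5 = 0.

0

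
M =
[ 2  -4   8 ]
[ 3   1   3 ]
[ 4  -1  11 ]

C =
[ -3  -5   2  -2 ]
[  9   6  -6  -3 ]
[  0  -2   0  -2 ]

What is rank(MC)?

First compute MC:
[[-42, -50,  28,  -8],
 [  0, -15,   0, -15],
 [-21, -48,  14, -27]]
Now row reduce the product.
R3 ← R3 − (1/2)·R1: [0, -23, 0, -23]
R3 ← R3 − (23/15)·R2: [0, 0, 0, 0]
2 nonzero rows, so rank(MC) = 2.

2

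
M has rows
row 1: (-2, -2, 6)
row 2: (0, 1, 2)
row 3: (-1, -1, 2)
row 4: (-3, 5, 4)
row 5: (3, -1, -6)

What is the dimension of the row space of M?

3

Row reduce to echelon form.
R3 ← R3 − (1/2)·R1: [0, 0, -1]
R4 ← R4 − (3/2)·R1: [0, 8, -5]
R5 ← R5 + (3/2)·R1: [0, -4, 3]
R4 ← R4 − (8)·R2: [0, 0, -21]
R5 ← R5 + (4)·R2: [0, 0, 11]
R4 ← R4 − (21)·R3: [0, 0, 0]
R5 ← R5 + (11)·R3: [0, 0, 0]
Echelon form has 3 nonzero rows, so rank(M) = 3.
The row space has dimension equal to the rank: 3.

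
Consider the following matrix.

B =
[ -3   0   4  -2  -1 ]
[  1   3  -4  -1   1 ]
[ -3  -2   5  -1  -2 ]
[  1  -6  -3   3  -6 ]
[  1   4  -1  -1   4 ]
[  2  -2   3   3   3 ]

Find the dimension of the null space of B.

2

Row reduce to echelon form.
R2 ← R2 + (1/3)·R1: [0, 3, -8/3, -5/3, 2/3]
R3 ← R3 − R1: [0, -2, 1, 1, -1]
R4 ← R4 + (1/3)·R1: [0, -6, -5/3, 7/3, -19/3]
R5 ← R5 + (1/3)·R1: [0, 4, 1/3, -5/3, 11/3]
R6 ← R6 + (2/3)·R1: [0, -2, 17/3, 5/3, 7/3]
R3 ← R3 + (2/3)·R2: [0, 0, -7/9, -1/9, -5/9]
R4 ← R4 + (2)·R2: [0, 0, -7, -1, -5]
R5 ← R5 − (4/3)·R2: [0, 0, 35/9, 5/9, 25/9]
R6 ← R6 + (2/3)·R2: [0, 0, 35/9, 5/9, 25/9]
R4 ← R4 − (9)·R3: [0, 0, 0, 0, 0]
R5 ← R5 + (5)·R3: [0, 0, 0, 0, 0]
R6 ← R6 + (5)·R3: [0, 0, 0, 0, 0]
3 nonzero rows, so rank(B) = 3.
B has 5 columns; by rank–nullity, nullity = 5 − 3 = 2.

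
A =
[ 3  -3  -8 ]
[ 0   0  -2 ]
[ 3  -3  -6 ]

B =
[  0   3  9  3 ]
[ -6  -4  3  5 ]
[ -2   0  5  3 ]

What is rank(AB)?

2

First compute AB:
[[ 34,  21, -22, -30],
 [  4,   0, -10,  -6],
 [ 30,  21, -12, -24]]
Now row reduce the product.
R2 ← R2 − (2/17)·R1: [0, -42/17, -126/17, -42/17]
R3 ← R3 − (15/17)·R1: [0, 42/17, 126/17, 42/17]
R3 ← R3 + R2: [0, 0, 0, 0]
2 nonzero rows, so rank(AB) = 2.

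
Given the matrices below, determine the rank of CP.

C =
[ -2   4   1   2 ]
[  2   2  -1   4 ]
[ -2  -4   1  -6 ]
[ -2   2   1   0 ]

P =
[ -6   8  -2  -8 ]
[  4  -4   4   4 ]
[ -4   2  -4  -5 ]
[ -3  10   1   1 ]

First compute CP:
[[ 18, -10,  18,  29],
 [-12,  46,  12,   1],
 [ 10, -58, -22, -11],
 [ 16, -22,   8,  19]]
Now row reduce the product.
R2 ← R2 + (2/3)·R1: [0, 118/3, 24, 61/3]
R3 ← R3 − (5/9)·R1: [0, -472/9, -32, -244/9]
R4 ← R4 − (8/9)·R1: [0, -118/9, -8, -61/9]
R3 ← R3 + (4/3)·R2: [0, 0, 0, 0]
R4 ← R4 + (1/3)·R2: [0, 0, 0, 0]
2 nonzero rows, so rank(CP) = 2.

2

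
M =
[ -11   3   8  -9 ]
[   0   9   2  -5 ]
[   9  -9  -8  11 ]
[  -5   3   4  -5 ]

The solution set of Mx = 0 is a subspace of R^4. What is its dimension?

2

Row reduce to echelon form.
R3 ← R3 + (9/11)·R1: [0, -72/11, -16/11, 40/11]
R4 ← R4 − (5/11)·R1: [0, 18/11, 4/11, -10/11]
R3 ← R3 + (8/11)·R2: [0, 0, 0, 0]
R4 ← R4 − (2/11)·R2: [0, 0, 0, 0]
2 nonzero rows, so rank(M) = 2.
M has 4 columns; by rank–nullity, nullity = 4 − 2 = 2.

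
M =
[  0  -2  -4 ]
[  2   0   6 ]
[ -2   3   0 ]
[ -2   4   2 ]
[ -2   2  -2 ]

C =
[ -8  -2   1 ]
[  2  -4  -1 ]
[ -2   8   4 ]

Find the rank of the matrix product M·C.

2

First compute MC:
[[  4, -24, -14],
 [-28,  44,  26],
 [ 22,  -8,  -5],
 [ 20,   4,   2],
 [ 24, -20, -12]]
Now row reduce the product.
R2 ← R2 + (7)·R1: [0, -124, -72]
R3 ← R3 − (11/2)·R1: [0, 124, 72]
R4 ← R4 − (5)·R1: [0, 124, 72]
R5 ← R5 − (6)·R1: [0, 124, 72]
R3 ← R3 + R2: [0, 0, 0]
R4 ← R4 + R2: [0, 0, 0]
R5 ← R5 + R2: [0, 0, 0]
2 nonzero rows, so rank(MC) = 2.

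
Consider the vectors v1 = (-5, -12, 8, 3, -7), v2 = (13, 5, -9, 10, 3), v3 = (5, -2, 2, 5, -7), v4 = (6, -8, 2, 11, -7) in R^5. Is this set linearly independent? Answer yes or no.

Form the matrix with these vectors as rows and row reduce.
R2 ← R2 + (13/5)·R1: [0, -131/5, 59/5, 89/5, -76/5]
R3 ← R3 + R1: [0, -14, 10, 8, -14]
R4 ← R4 + (6/5)·R1: [0, -112/5, 58/5, 73/5, -77/5]
R3 ← R3 − (70/131)·R2: [0, 0, 484/131, -198/131, -770/131]
R4 ← R4 − (112/131)·R2: [0, 0, 198/131, -81/131, -315/131]
R4 ← R4 − (9/22)·R3: [0, 0, 0, 0, 0]
3 nonzero rows, so the 4 vectors span a space of dimension 3.
Since 3 < 4, the vectors are linearly dependent.

no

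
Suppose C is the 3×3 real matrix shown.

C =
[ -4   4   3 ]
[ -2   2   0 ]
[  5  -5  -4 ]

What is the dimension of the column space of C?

Row reduce to echelon form.
R2 ← R2 − (1/2)·R1: [0, 0, -3/2]
R3 ← R3 + (5/4)·R1: [0, 0, -1/4]
R3 ← R3 − (1/6)·R2: [0, 0, 0]
Echelon form has 2 nonzero rows, so rank(C) = 2.
The column space has dimension equal to the rank: 2.

2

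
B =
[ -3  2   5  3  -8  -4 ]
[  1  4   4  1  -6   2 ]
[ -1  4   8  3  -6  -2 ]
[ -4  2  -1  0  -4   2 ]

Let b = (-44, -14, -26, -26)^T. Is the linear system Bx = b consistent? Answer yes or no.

yes

Row reduce the augmented matrix [B | b].
R2 ← R2 + (1/3)·R1: [0, 14/3, 17/3, 2, -26/3, 2/3, -86/3]
R3 ← R3 − (1/3)·R1: [0, 10/3, 19/3, 2, -10/3, -2/3, -34/3]
R4 ← R4 − (4/3)·R1: [0, -2/3, -23/3, -4, 20/3, 22/3, 98/3]
R3 ← R3 − (5/7)·R2: [0, 0, 16/7, 4/7, 20/7, -8/7, 64/7]
R4 ← R4 + (1/7)·R2: [0, 0, -48/7, -26/7, 38/7, 52/7, 200/7]
R4 ← R4 + (3)·R3: [0, 0, 0, -2, 14, 4, 56]
The echelon form has 4 nonzero rows, and every pivot lies in the first 6 columns, so rank(B) = rank([B|b]) = 4.
The system is consistent.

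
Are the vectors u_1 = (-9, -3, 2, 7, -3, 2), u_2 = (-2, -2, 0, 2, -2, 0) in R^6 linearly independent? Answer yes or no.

yes

Form the matrix with these vectors as rows and row reduce.
R2 ← R2 − (2/9)·R1: [0, -4/3, -4/9, 4/9, -4/3, -4/9]
2 nonzero rows, so the 2 vectors span a space of dimension 2.
Since 2 = 2, the vectors are linearly independent.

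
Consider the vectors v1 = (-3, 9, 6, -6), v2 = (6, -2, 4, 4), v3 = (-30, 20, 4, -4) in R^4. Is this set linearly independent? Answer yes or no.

yes

Form the matrix with these vectors as rows and row reduce.
R2 ← R2 + (2)·R1: [0, 16, 16, -8]
R3 ← R3 − (10)·R1: [0, -70, -56, 56]
R3 ← R3 + (35/8)·R2: [0, 0, 14, 21]
3 nonzero rows, so the 3 vectors span a space of dimension 3.
Since 3 = 3, the vectors are linearly independent.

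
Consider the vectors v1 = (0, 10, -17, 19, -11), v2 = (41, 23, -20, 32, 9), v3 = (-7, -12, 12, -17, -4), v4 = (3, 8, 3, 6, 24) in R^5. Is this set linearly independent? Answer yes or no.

Form the matrix with these vectors as rows and row reduce.
Swap R1 ↔ R2
R3 ← R3 + (7/41)·R1: [0, -331/41, 352/41, -473/41, -101/41]
R4 ← R4 − (3/41)·R1: [0, 259/41, 183/41, 150/41, 957/41]
R3 ← R3 + (331/410)·R2: [0, 0, -2107/410, 1559/410, -4651/410]
R4 ← R4 − (259/410)·R2: [0, 0, 6233/410, -3421/410, 12419/410]
R4 ← R4 + (6233/2107)·R3: [0, 0, 0, 6120/2107, -6885/2107]
4 nonzero rows, so the 4 vectors span a space of dimension 4.
Since 4 = 4, the vectors are linearly independent.

yes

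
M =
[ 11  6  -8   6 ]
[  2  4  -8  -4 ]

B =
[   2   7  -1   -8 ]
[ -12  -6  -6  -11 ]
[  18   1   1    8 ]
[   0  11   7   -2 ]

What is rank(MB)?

First compute MB:
[[-194,  99, -13, -230],
 [-188, -62, -62, -116]]
Now row reduce the product.
R2 ← R2 − (94/97)·R1: [0, -15320/97, -4792/97, 10368/97]
2 nonzero rows, so rank(MB) = 2.

2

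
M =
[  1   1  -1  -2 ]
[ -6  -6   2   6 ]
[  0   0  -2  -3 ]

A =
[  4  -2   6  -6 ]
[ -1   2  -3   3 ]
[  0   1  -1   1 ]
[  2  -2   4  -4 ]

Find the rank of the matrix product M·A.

2

First compute MA:
[[ -1,   3,  -4,   4],
 [ -6, -10,   4,  -4],
 [ -6,   4, -10,  10]]
Now row reduce the product.
R2 ← R2 − (6)·R1: [0, -28, 28, -28]
R3 ← R3 − (6)·R1: [0, -14, 14, -14]
R3 ← R3 − (1/2)·R2: [0, 0, 0, 0]
2 nonzero rows, so rank(MA) = 2.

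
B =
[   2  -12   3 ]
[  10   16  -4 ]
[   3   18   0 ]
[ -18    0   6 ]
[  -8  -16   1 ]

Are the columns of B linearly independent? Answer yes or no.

yes

Row reduce B to echelon form.
R2 ← R2 − (5)·R1: [0, 76, -19]
R3 ← R3 − (3/2)·R1: [0, 36, -9/2]
R4 ← R4 + (9)·R1: [0, -108, 33]
R5 ← R5 + (4)·R1: [0, -64, 13]
R3 ← R3 − (9/19)·R2: [0, 0, 9/2]
R4 ← R4 + (27/19)·R2: [0, 0, 6]
R5 ← R5 + (16/19)·R2: [0, 0, -3]
R4 ← R4 − (4/3)·R3: [0, 0, 0]
R5 ← R5 + (2/3)·R3: [0, 0, 0]
3 pivots among 3 columns.
Every column is a pivot column, so the columns are linearly independent.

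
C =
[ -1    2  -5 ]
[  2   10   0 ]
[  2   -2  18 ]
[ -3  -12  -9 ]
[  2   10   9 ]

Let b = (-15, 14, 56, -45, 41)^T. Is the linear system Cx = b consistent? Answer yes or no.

yes

Row reduce the augmented matrix [C | b].
R2 ← R2 + (2)·R1: [0, 14, -10, -16]
R3 ← R3 + (2)·R1: [0, 2, 8, 26]
R4 ← R4 − (3)·R1: [0, -18, 6, 0]
R5 ← R5 + (2)·R1: [0, 14, -1, 11]
R3 ← R3 − (1/7)·R2: [0, 0, 66/7, 198/7]
R4 ← R4 + (9/7)·R2: [0, 0, -48/7, -144/7]
R5 ← R5 − R2: [0, 0, 9, 27]
R4 ← R4 + (8/11)·R3: [0, 0, 0, 0]
R5 ← R5 − (21/22)·R3: [0, 0, 0, 0]
The echelon form has 3 nonzero rows, and every pivot lies in the first 3 columns, so rank(C) = rank([C|b]) = 3.
The system is consistent.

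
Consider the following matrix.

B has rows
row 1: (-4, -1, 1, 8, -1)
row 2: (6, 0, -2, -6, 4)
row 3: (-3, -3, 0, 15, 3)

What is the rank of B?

Row reduce to echelon form.
R2 ← R2 + (3/2)·R1: [0, -3/2, -1/2, 6, 5/2]
R3 ← R3 − (3/4)·R1: [0, -9/4, -3/4, 9, 15/4]
R3 ← R3 − (3/2)·R2: [0, 0, 0, 0, 0]
Echelon form has 2 nonzero rows, so rank(B) = 2.

2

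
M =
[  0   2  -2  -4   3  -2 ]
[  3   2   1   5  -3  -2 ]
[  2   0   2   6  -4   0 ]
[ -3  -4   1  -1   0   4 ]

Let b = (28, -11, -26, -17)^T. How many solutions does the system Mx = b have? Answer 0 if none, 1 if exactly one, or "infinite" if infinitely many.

Row reduce the augmented matrix [M | b].
Swap R1 ↔ R2
R3 ← R3 − (2/3)·R1: [0, -4/3, 4/3, 8/3, -2, 4/3, -56/3]
R4 ← R4 + R1: [0, -2, 2, 4, -3, 2, -28]
R3 ← R3 + (2/3)·R2: [0, 0, 0, 0, 0, 0, 0]
R4 ← R4 + R2: [0, 0, 0, 0, 0, 0, 0]
The echelon form has 2 nonzero rows, and every pivot lies in the first 6 columns, so rank(M) = rank([M|b]) = 2.
The system is consistent.
rank = 2 < 6 unknowns, so there are infinitely many solutions.

infinite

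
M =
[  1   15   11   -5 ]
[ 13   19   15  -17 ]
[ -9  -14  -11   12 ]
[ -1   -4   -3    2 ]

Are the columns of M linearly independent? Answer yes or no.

no

Row reduce M to echelon form.
R2 ← R2 − (13)·R1: [0, -176, -128, 48]
R3 ← R3 + (9)·R1: [0, 121, 88, -33]
R4 ← R4 + R1: [0, 11, 8, -3]
R3 ← R3 + (11/16)·R2: [0, 0, 0, 0]
R4 ← R4 + (1/16)·R2: [0, 0, 0, 0]
2 pivots among 4 columns.
Only 2 < 4 pivot columns, so the columns are linearly dependent.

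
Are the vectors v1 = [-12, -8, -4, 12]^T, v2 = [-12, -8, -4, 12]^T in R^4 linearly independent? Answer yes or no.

no

Form the matrix with these vectors as rows and row reduce.
R2 ← R2 − R1: [0, 0, 0, 0]
1 nonzero row, so the 2 vectors span a space of dimension 1.
Since 1 < 2, the vectors are linearly dependent.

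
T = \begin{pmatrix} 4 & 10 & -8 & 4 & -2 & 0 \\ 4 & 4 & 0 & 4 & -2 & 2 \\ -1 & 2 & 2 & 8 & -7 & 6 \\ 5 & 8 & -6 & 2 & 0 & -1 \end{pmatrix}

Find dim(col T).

3

Row reduce to echelon form.
R2 ← R2 − R1: [0, -6, 8, 0, 0, 2]
R3 ← R3 + (1/4)·R1: [0, 9/2, 0, 9, -15/2, 6]
R4 ← R4 − (5/4)·R1: [0, -9/2, 4, -3, 5/2, -1]
R3 ← R3 + (3/4)·R2: [0, 0, 6, 9, -15/2, 15/2]
R4 ← R4 − (3/4)·R2: [0, 0, -2, -3, 5/2, -5/2]
R4 ← R4 + (1/3)·R3: [0, 0, 0, 0, 0, 0]
Echelon form has 3 nonzero rows, so rank(T) = 3.
The column space has dimension equal to the rank: 3.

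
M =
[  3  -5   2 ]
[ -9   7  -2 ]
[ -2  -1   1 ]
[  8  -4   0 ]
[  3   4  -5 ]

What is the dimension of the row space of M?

Row reduce to echelon form.
R2 ← R2 + (3)·R1: [0, -8, 4]
R3 ← R3 + (2/3)·R1: [0, -13/3, 7/3]
R4 ← R4 − (8/3)·R1: [0, 28/3, -16/3]
R5 ← R5 − R1: [0, 9, -7]
R3 ← R3 − (13/24)·R2: [0, 0, 1/6]
R4 ← R4 + (7/6)·R2: [0, 0, -2/3]
R5 ← R5 + (9/8)·R2: [0, 0, -5/2]
R4 ← R4 + (4)·R3: [0, 0, 0]
R5 ← R5 + (15)·R3: [0, 0, 0]
Echelon form has 3 nonzero rows, so rank(M) = 3.
The row space has dimension equal to the rank: 3.

3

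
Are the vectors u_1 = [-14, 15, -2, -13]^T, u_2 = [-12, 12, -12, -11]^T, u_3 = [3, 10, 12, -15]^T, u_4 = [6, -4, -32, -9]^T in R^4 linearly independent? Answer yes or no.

Form the matrix with these vectors as rows and row reduce.
R2 ← R2 − (6/7)·R1: [0, -6/7, -72/7, 1/7]
R3 ← R3 + (3/14)·R1: [0, 185/14, 81/7, -249/14]
R4 ← R4 + (3/7)·R1: [0, 17/7, -230/7, -102/7]
R3 ← R3 + (185/12)·R2: [0, 0, -147, -187/12]
R4 ← R4 + (17/6)·R2: [0, 0, -62, -85/6]
R4 ← R4 − (62/147)·R3: [0, 0, 0, -3349/441]
4 nonzero rows, so the 4 vectors span a space of dimension 4.
Since 4 = 4, the vectors are linearly independent.

yes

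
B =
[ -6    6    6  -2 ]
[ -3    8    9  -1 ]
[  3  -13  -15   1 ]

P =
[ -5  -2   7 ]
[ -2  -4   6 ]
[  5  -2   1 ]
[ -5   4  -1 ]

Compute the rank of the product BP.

First compute BP:
[[ 58, -32,   2],
 [ 49, -48,  37],
 [-69,  80, -73]]
Now row reduce the product.
R2 ← R2 − (49/58)·R1: [0, -608/29, 1024/29]
R3 ← R3 + (69/58)·R1: [0, 1216/29, -2048/29]
R3 ← R3 + (2)·R2: [0, 0, 0]
2 nonzero rows, so rank(BP) = 2.

2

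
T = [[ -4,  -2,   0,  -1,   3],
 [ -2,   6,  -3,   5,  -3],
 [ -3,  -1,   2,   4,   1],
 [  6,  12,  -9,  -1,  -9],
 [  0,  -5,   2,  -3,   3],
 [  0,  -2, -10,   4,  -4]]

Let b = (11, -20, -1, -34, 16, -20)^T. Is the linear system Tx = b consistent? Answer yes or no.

yes

Row reduce the augmented matrix [T | b].
R2 ← R2 − (1/2)·R1: [0, 7, -3, 11/2, -9/2, -51/2]
R3 ← R3 − (3/4)·R1: [0, 1/2, 2, 19/4, -5/4, -37/4]
R4 ← R4 + (3/2)·R1: [0, 9, -9, -5/2, -9/2, -35/2]
R3 ← R3 − (1/14)·R2: [0, 0, 31/14, 61/14, -13/14, -52/7]
R4 ← R4 − (9/7)·R2: [0, 0, -36/7, -67/7, 9/7, 107/7]
R5 ← R5 + (5/7)·R2: [0, 0, -1/7, 13/14, -3/14, -31/14]
R6 ← R6 + (2/7)·R2: [0, 0, -76/7, 39/7, -37/7, -191/7]
R4 ← R4 + (72/31)·R3: [0, 0, 0, 17/31, -27/31, -61/31]
R5 ← R5 + (2/31)·R3: [0, 0, 0, 75/62, -17/62, -167/62]
R6 ← R6 + (152/31)·R3: [0, 0, 0, 835/31, -305/31, -1975/31]
R5 ← R5 − (75/34)·R4: [0, 0, 0, 0, 28/17, 28/17]
R6 ← R6 − (835/17)·R4: [0, 0, 0, 0, 560/17, 560/17]
R6 ← R6 − (20)·R5: [0, 0, 0, 0, 0, 0]
The echelon form has 5 nonzero rows, and every pivot lies in the first 5 columns, so rank(T) = rank([T|b]) = 5.
The system is consistent.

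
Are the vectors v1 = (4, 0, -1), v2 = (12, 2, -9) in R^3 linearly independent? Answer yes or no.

yes

Form the matrix with these vectors as rows and row reduce.
R2 ← R2 − (3)·R1: [0, 2, -6]
2 nonzero rows, so the 2 vectors span a space of dimension 2.
Since 2 = 2, the vectors are linearly independent.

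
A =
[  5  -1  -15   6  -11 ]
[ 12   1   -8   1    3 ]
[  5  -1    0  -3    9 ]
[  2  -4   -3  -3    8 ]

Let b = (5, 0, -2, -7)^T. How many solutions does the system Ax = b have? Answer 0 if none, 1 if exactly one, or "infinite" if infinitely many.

0

Row reduce the augmented matrix [A | b].
R2 ← R2 − (12/5)·R1: [0, 17/5, 28, -67/5, 147/5, -12]
R3 ← R3 − R1: [0, 0, 15, -9, 20, -7]
R4 ← R4 − (2/5)·R1: [0, -18/5, 3, -27/5, 62/5, -9]
R4 ← R4 + (18/17)·R2: [0, 0, 555/17, -333/17, 740/17, -369/17]
R4 ← R4 − (37/17)·R3: [0, 0, 0, 0, 0, -110/17]
The echelon form has 4 nonzero rows; the last pivot sits in the augmented column, so rank(A) = 3 but rank([A|b]) = 4.
Since the ranks differ, the system is inconsistent.
It has no solutions.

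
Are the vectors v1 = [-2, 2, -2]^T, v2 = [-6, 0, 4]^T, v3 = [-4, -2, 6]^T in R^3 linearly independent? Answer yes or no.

no

Form the matrix with these vectors as rows and row reduce.
R2 ← R2 − (3)·R1: [0, -6, 10]
R3 ← R3 − (2)·R1: [0, -6, 10]
R3 ← R3 − R2: [0, 0, 0]
2 nonzero rows, so the 3 vectors span a space of dimension 2.
Since 2 < 3, the vectors are linearly dependent.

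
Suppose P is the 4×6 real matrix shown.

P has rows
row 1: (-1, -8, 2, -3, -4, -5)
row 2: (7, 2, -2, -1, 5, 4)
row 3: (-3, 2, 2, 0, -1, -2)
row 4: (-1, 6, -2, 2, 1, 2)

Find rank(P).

4

Row reduce to echelon form.
R2 ← R2 + (7)·R1: [0, -54, 12, -22, -23, -31]
R3 ← R3 − (3)·R1: [0, 26, -4, 9, 11, 13]
R4 ← R4 − R1: [0, 14, -4, 5, 5, 7]
R3 ← R3 + (13/27)·R2: [0, 0, 16/9, -43/27, -2/27, -52/27]
R4 ← R4 + (7/27)·R2: [0, 0, -8/9, -19/27, -26/27, -28/27]
R4 ← R4 + (1/2)·R3: [0, 0, 0, -3/2, -1, -2]
Echelon form has 4 nonzero rows, so rank(P) = 4.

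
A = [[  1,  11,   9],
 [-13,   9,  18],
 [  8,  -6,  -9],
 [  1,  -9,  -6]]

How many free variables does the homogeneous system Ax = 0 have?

0

Row reduce to echelon form.
R2 ← R2 + (13)·R1: [0, 152, 135]
R3 ← R3 − (8)·R1: [0, -94, -81]
R4 ← R4 − R1: [0, -20, -15]
R3 ← R3 + (47/76)·R2: [0, 0, 189/76]
R4 ← R4 + (5/38)·R2: [0, 0, 105/38]
R4 ← R4 − (10/9)·R3: [0, 0, 0]
3 nonzero rows, so rank(A) = 3.
A has 3 columns; by rank–nullity, nullity = 3 − 3 = 0.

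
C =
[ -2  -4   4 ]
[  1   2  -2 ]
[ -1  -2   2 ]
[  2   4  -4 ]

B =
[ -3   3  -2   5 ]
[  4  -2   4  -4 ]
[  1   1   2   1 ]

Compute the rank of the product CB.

First compute CB:
[[ -6,   6,  -4,  10],
 [  3,  -3,   2,  -5],
 [ -3,   3,  -2,   5],
 [  6,  -6,   4, -10]]
Now row reduce the product.
R2 ← R2 + (1/2)·R1: [0, 0, 0, 0]
R3 ← R3 − (1/2)·R1: [0, 0, 0, 0]
R4 ← R4 + R1: [0, 0, 0, 0]
1 nonzero row, so rank(CB) = 1.

1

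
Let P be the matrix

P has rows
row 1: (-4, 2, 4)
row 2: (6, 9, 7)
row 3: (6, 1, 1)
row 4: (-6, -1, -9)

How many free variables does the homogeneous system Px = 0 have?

0

Row reduce to echelon form.
R2 ← R2 + (3/2)·R1: [0, 12, 13]
R3 ← R3 + (3/2)·R1: [0, 4, 7]
R4 ← R4 − (3/2)·R1: [0, -4, -15]
R3 ← R3 − (1/3)·R2: [0, 0, 8/3]
R4 ← R4 + (1/3)·R2: [0, 0, -32/3]
R4 ← R4 + (4)·R3: [0, 0, 0]
3 nonzero rows, so rank(P) = 3.
P has 3 columns; by rank–nullity, nullity = 3 − 3 = 0.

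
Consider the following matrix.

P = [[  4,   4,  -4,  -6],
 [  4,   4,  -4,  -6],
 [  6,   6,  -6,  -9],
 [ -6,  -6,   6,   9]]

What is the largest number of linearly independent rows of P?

Row reduce to echelon form.
R2 ← R2 − R1: [0, 0, 0, 0]
R3 ← R3 − (3/2)·R1: [0, 0, 0, 0]
R4 ← R4 + (3/2)·R1: [0, 0, 0, 0]
Echelon form has 1 nonzero row, so rank(P) = 1.
The rank gives the maximum number of linearly independent rows: 1.

1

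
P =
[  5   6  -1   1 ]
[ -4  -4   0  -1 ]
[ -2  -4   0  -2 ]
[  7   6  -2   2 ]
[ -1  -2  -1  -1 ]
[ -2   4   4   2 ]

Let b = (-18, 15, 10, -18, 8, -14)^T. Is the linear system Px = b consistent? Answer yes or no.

yes

Row reduce the augmented matrix [P | b].
R2 ← R2 + (4/5)·R1: [0, 4/5, -4/5, -1/5, 3/5]
R3 ← R3 + (2/5)·R1: [0, -8/5, -2/5, -8/5, 14/5]
R4 ← R4 − (7/5)·R1: [0, -12/5, -3/5, 3/5, 36/5]
R5 ← R5 + (1/5)·R1: [0, -4/5, -6/5, -4/5, 22/5]
R6 ← R6 + (2/5)·R1: [0, 32/5, 18/5, 12/5, -106/5]
R3 ← R3 + (2)·R2: [0, 0, -2, -2, 4]
R4 ← R4 + (3)·R2: [0, 0, -3, 0, 9]
R5 ← R5 + R2: [0, 0, -2, -1, 5]
R6 ← R6 − (8)·R2: [0, 0, 10, 4, -26]
R4 ← R4 − (3/2)·R3: [0, 0, 0, 3, 3]
R5 ← R5 − R3: [0, 0, 0, 1, 1]
R6 ← R6 + (5)·R3: [0, 0, 0, -6, -6]
R5 ← R5 − (1/3)·R4: [0, 0, 0, 0, 0]
R6 ← R6 + (2)·R4: [0, 0, 0, 0, 0]
The echelon form has 4 nonzero rows, and every pivot lies in the first 4 columns, so rank(P) = rank([P|b]) = 4.
The system is consistent.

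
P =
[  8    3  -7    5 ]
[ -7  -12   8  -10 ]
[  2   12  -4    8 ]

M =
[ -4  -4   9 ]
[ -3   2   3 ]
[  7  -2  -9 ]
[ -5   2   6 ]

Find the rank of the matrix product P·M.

First compute PM:
[[-115,  -2, 174],
 [170, -32, -231],
 [-112,  40, 138]]
Now row reduce the product.
R2 ← R2 + (34/23)·R1: [0, -804/23, 603/23]
R3 ← R3 − (112/115)·R1: [0, 4824/115, -3618/115]
R3 ← R3 + (6/5)·R2: [0, 0, 0]
2 nonzero rows, so rank(PM) = 2.

2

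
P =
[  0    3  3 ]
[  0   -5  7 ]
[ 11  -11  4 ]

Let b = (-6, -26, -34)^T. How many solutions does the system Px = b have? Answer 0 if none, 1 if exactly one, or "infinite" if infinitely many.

Row reduce the augmented matrix [P | b].
Swap R1 ↔ R3
R3 ← R3 + (3/5)·R2: [0, 0, 36/5, -108/5]
The echelon form has 3 nonzero rows, and every pivot lies in the first 3 columns, so rank(P) = rank([P|b]) = 3.
The system is consistent.
rank = 3 = number of unknowns, so the solution is unique.

1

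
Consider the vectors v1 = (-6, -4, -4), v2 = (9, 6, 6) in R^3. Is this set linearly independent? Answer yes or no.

Form the matrix with these vectors as rows and row reduce.
R2 ← R2 + (3/2)·R1: [0, 0, 0]
1 nonzero row, so the 2 vectors span a space of dimension 1.
Since 1 < 2, the vectors are linearly dependent.

no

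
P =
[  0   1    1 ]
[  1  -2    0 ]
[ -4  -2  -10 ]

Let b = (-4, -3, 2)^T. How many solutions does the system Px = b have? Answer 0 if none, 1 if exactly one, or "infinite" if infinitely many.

0

Row reduce the augmented matrix [P | b].
Swap R1 ↔ R2
R3 ← R3 + (4)·R1: [0, -10, -10, -10]
R3 ← R3 + (10)·R2: [0, 0, 0, -50]
The echelon form has 3 nonzero rows; the last pivot sits in the augmented column, so rank(P) = 2 but rank([P|b]) = 3.
Since the ranks differ, the system is inconsistent.
It has no solutions.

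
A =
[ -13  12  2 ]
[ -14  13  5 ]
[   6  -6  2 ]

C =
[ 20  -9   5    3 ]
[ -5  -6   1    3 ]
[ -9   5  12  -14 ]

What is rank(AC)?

First compute AC:
[[-338,  55, -29, -31],
 [-390,  73,   3, -73],
 [132,  -8,  48, -28]]
Now row reduce the product.
R2 ← R2 − (15/13)·R1: [0, 124/13, 474/13, -484/13]
R3 ← R3 + (66/169)·R1: [0, 2278/169, 6198/169, -6778/169]
R3 ← R3 − (1139/806)·R2: [0, 0, -5985/403, 5040/403]
3 nonzero rows, so rank(AC) = 3.

3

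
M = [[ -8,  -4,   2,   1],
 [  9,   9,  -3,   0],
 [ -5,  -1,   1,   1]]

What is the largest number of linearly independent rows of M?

Row reduce to echelon form.
R2 ← R2 + (9/8)·R1: [0, 9/2, -3/4, 9/8]
R3 ← R3 − (5/8)·R1: [0, 3/2, -1/4, 3/8]
R3 ← R3 − (1/3)·R2: [0, 0, 0, 0]
Echelon form has 2 nonzero rows, so rank(M) = 2.
The rank gives the maximum number of linearly independent rows: 2.

2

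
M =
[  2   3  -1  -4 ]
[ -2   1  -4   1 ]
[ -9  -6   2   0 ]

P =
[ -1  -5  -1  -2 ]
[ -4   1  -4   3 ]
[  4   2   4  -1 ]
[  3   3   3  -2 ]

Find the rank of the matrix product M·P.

3

First compute MP:
[[-30, -21, -30,  14],
 [-15,   6, -15,   9],
 [ 41,  43,  41,  -2]]
Now row reduce the product.
R2 ← R2 − (1/2)·R1: [0, 33/2, 0, 2]
R3 ← R3 + (41/30)·R1: [0, 143/10, 0, 257/15]
R3 ← R3 − (13/15)·R2: [0, 0, 0, 77/5]
3 nonzero rows, so rank(MP) = 3.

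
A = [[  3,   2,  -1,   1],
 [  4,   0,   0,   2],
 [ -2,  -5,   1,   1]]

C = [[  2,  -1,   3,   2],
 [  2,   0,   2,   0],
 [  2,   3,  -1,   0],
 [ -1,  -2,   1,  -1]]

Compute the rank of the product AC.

3

First compute AC:
[[  7,  -8,  15,   5],
 [  6,  -8,  14,   6],
 [-13,   3, -16,  -5]]
Now row reduce the product.
R2 ← R2 − (6/7)·R1: [0, -8/7, 8/7, 12/7]
R3 ← R3 + (13/7)·R1: [0, -83/7, 83/7, 30/7]
R3 ← R3 − (83/8)·R2: [0, 0, 0, -27/2]
3 nonzero rows, so rank(AC) = 3.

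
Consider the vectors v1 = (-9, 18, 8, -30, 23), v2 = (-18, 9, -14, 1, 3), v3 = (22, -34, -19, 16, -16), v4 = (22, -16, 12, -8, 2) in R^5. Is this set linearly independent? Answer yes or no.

yes

Form the matrix with these vectors as rows and row reduce.
R2 ← R2 − (2)·R1: [0, -27, -30, 61, -43]
R3 ← R3 + (22/9)·R1: [0, 10, 5/9, -172/3, 362/9]
R4 ← R4 + (22/9)·R1: [0, 28, 284/9, -244/3, 524/9]
R3 ← R3 + (10/27)·R2: [0, 0, -95/9, -938/27, 656/27]
R4 ← R4 + (28/27)·R2: [0, 0, 4/9, -488/27, 368/27]
R4 ← R4 + (4/95)·R3: [0, 0, 0, -1856/95, 1392/95]
4 nonzero rows, so the 4 vectors span a space of dimension 4.
Since 4 = 4, the vectors are linearly independent.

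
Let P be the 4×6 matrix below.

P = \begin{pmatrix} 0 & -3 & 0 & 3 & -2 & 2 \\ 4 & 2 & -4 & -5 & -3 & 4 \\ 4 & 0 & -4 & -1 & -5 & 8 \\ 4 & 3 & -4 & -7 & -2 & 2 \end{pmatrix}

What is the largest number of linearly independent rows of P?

3

Row reduce to echelon form.
Swap R1 ↔ R2
R3 ← R3 − R1: [0, -2, 0, 4, -2, 4]
R4 ← R4 − R1: [0, 1, 0, -2, 1, -2]
R3 ← R3 − (2/3)·R2: [0, 0, 0, 2, -2/3, 8/3]
R4 ← R4 + (1/3)·R2: [0, 0, 0, -1, 1/3, -4/3]
R4 ← R4 + (1/2)·R3: [0, 0, 0, 0, 0, 0]
Echelon form has 3 nonzero rows, so rank(P) = 3.
The rank gives the maximum number of linearly independent rows: 3.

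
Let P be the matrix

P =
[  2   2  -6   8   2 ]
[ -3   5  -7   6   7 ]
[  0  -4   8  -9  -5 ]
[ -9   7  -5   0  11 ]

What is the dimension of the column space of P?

2

Row reduce to echelon form.
R2 ← R2 + (3/2)·R1: [0, 8, -16, 18, 10]
R4 ← R4 + (9/2)·R1: [0, 16, -32, 36, 20]
R3 ← R3 + (1/2)·R2: [0, 0, 0, 0, 0]
R4 ← R4 − (2)·R2: [0, 0, 0, 0, 0]
Echelon form has 2 nonzero rows, so rank(P) = 2.
The column space has dimension equal to the rank: 2.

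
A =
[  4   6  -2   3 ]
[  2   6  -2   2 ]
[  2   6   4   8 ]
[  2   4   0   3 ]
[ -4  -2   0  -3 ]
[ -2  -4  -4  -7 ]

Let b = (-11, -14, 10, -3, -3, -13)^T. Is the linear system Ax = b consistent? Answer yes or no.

Row reduce the augmented matrix [A | b].
R2 ← R2 − (1/2)·R1: [0, 3, -1, 1/2, -17/2]
R3 ← R3 − (1/2)·R1: [0, 3, 5, 13/2, 31/2]
R4 ← R4 − (1/2)·R1: [0, 1, 1, 3/2, 5/2]
R5 ← R5 + R1: [0, 4, -2, 0, -14]
R6 ← R6 + (1/2)·R1: [0, -1, -5, -11/2, -37/2]
R3 ← R3 − R2: [0, 0, 6, 6, 24]
R4 ← R4 − (1/3)·R2: [0, 0, 4/3, 4/3, 16/3]
R5 ← R5 − (4/3)·R2: [0, 0, -2/3, -2/3, -8/3]
R6 ← R6 + (1/3)·R2: [0, 0, -16/3, -16/3, -64/3]
R4 ← R4 − (2/9)·R3: [0, 0, 0, 0, 0]
R5 ← R5 + (1/9)·R3: [0, 0, 0, 0, 0]
R6 ← R6 + (8/9)·R3: [0, 0, 0, 0, 0]
The echelon form has 3 nonzero rows, and every pivot lies in the first 4 columns, so rank(A) = rank([A|b]) = 3.
The system is consistent.

yes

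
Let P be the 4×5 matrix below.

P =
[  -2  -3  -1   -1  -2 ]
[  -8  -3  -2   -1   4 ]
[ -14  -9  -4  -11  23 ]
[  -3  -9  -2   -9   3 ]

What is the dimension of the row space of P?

4

Row reduce to echelon form.
R2 ← R2 − (4)·R1: [0, 9, 2, 3, 12]
R3 ← R3 − (7)·R1: [0, 12, 3, -4, 37]
R4 ← R4 − (3/2)·R1: [0, -9/2, -1/2, -15/2, 6]
R3 ← R3 − (4/3)·R2: [0, 0, 1/3, -8, 21]
R4 ← R4 + (1/2)·R2: [0, 0, 1/2, -6, 12]
R4 ← R4 − (3/2)·R3: [0, 0, 0, 6, -39/2]
Echelon form has 4 nonzero rows, so rank(P) = 4.
The row space has dimension equal to the rank: 4.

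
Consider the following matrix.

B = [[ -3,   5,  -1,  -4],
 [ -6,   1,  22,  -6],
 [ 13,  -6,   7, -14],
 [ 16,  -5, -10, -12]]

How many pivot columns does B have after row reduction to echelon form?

4

Row reduce to echelon form.
R2 ← R2 − (2)·R1: [0, -9, 24, 2]
R3 ← R3 + (13/3)·R1: [0, 47/3, 8/3, -94/3]
R4 ← R4 + (16/3)·R1: [0, 65/3, -46/3, -100/3]
R3 ← R3 + (47/27)·R2: [0, 0, 400/9, -752/27]
R4 ← R4 + (65/27)·R2: [0, 0, 382/9, -770/27]
R4 ← R4 − (191/200)·R3: [0, 0, 0, -48/25]
Echelon form has 4 nonzero rows, so rank(B) = 4.
Each nonzero row contributes one pivot column: 4 pivot columns.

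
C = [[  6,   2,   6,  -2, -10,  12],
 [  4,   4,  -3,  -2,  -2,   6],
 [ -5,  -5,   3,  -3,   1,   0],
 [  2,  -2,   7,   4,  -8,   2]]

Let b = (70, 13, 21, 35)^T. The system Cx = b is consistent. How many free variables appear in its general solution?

Row reduce the augmented matrix [C | b].
R2 ← R2 − (2/3)·R1: [0, 8/3, -7, -2/3, 14/3, -2, -101/3]
R3 ← R3 + (5/6)·R1: [0, -10/3, 8, -14/3, -22/3, 10, 238/3]
R4 ← R4 − (1/3)·R1: [0, -8/3, 5, 14/3, -14/3, -2, 35/3]
R3 ← R3 + (5/4)·R2: [0, 0, -3/4, -11/2, -3/2, 15/2, 149/4]
R4 ← R4 + R2: [0, 0, -2, 4, 0, -4, -22]
R4 ← R4 − (8/3)·R3: [0, 0, 0, 56/3, 4, -24, -364/3]
The echelon form has 4 nonzero rows, and every pivot lies in the first 6 columns, so rank(C) = rank([C|b]) = 4.
The system is consistent.
Free variables = (unknowns) − (rank) = 6 − 4 = 2.

2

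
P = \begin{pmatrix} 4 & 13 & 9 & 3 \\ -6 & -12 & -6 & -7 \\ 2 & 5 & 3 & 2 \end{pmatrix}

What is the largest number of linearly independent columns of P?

Row reduce to echelon form.
R2 ← R2 + (3/2)·R1: [0, 15/2, 15/2, -5/2]
R3 ← R3 − (1/2)·R1: [0, -3/2, -3/2, 1/2]
R3 ← R3 + (1/5)·R2: [0, 0, 0, 0]
Echelon form has 2 nonzero rows, so rank(P) = 2.
The rank gives the maximum number of linearly independent columns: 2.

2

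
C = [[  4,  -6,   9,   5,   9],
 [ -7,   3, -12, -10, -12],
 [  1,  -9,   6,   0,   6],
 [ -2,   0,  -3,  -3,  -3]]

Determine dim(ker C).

3

Row reduce to echelon form.
R2 ← R2 + (7/4)·R1: [0, -15/2, 15/4, -5/4, 15/4]
R3 ← R3 − (1/4)·R1: [0, -15/2, 15/4, -5/4, 15/4]
R4 ← R4 + (1/2)·R1: [0, -3, 3/2, -1/2, 3/2]
R3 ← R3 − R2: [0, 0, 0, 0, 0]
R4 ← R4 − (2/5)·R2: [0, 0, 0, 0, 0]
2 nonzero rows, so rank(C) = 2.
C has 5 columns; by rank–nullity, nullity = 5 − 2 = 3.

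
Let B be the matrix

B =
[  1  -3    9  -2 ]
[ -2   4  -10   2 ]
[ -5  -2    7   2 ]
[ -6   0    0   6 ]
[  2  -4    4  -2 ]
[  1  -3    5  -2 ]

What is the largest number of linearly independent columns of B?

4

Row reduce to echelon form.
R2 ← R2 + (2)·R1: [0, -2, 8, -2]
R3 ← R3 + (5)·R1: [0, -17, 52, -8]
R4 ← R4 + (6)·R1: [0, -18, 54, -6]
R5 ← R5 − (2)·R1: [0, 2, -14, 2]
R6 ← R6 − R1: [0, 0, -4, 0]
R3 ← R3 − (17/2)·R2: [0, 0, -16, 9]
R4 ← R4 − (9)·R2: [0, 0, -18, 12]
R5 ← R5 + R2: [0, 0, -6, 0]
R4 ← R4 − (9/8)·R3: [0, 0, 0, 15/8]
R5 ← R5 − (3/8)·R3: [0, 0, 0, -27/8]
R6 ← R6 − (1/4)·R3: [0, 0, 0, -9/4]
R5 ← R5 + (9/5)·R4: [0, 0, 0, 0]
R6 ← R6 + (6/5)·R4: [0, 0, 0, 0]
Echelon form has 4 nonzero rows, so rank(B) = 4.
The rank gives the maximum number of linearly independent columns: 4.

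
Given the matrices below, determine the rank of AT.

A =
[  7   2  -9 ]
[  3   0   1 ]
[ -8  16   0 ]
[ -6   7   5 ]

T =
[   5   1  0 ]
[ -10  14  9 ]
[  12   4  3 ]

3

First compute AT:
[[-93,  -1,  -9],
 [ 27,   7,   3],
 [-200, 216, 144],
 [-40, 112,  78]]
Now row reduce the product.
R2 ← R2 + (9/31)·R1: [0, 208/31, 12/31]
R3 ← R3 − (200/93)·R1: [0, 20288/93, 5064/31]
R4 ← R4 − (40/93)·R1: [0, 10456/93, 2538/31]
R3 ← R3 − (1268/39)·R2: [0, 0, 1960/13]
R4 ← R4 − (1307/78)·R2: [0, 0, 980/13]
R4 ← R4 − (1/2)·R3: [0, 0, 0]
3 nonzero rows, so rank(AT) = 3.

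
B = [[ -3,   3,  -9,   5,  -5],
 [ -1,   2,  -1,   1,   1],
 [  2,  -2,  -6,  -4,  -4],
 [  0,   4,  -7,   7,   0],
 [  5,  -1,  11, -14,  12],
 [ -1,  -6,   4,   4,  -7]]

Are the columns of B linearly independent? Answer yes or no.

no

Row reduce B to echelon form.
R2 ← R2 − (1/3)·R1: [0, 1, 2, -2/3, 8/3]
R3 ← R3 + (2/3)·R1: [0, 0, -12, -2/3, -22/3]
R5 ← R5 + (5/3)·R1: [0, 4, -4, -17/3, 11/3]
R6 ← R6 − (1/3)·R1: [0, -7, 7, 7/3, -16/3]
R4 ← R4 − (4)·R2: [0, 0, -15, 29/3, -32/3]
R5 ← R5 − (4)·R2: [0, 0, -12, -3, -7]
R6 ← R6 + (7)·R2: [0, 0, 21, -7/3, 40/3]
R4 ← R4 − (5/4)·R3: [0, 0, 0, 21/2, -3/2]
R5 ← R5 − R3: [0, 0, 0, -7/3, 1/3]
R6 ← R6 + (7/4)·R3: [0, 0, 0, -7/2, 1/2]
R5 ← R5 + (2/9)·R4: [0, 0, 0, 0, 0]
R6 ← R6 + (1/3)·R4: [0, 0, 0, 0, 0]
4 pivots among 5 columns.
Only 4 < 5 pivot columns, so the columns are linearly dependent.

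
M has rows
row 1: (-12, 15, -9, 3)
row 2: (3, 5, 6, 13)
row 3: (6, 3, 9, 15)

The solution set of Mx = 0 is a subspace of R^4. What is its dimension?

Row reduce to echelon form.
R2 ← R2 + (1/4)·R1: [0, 35/4, 15/4, 55/4]
R3 ← R3 + (1/2)·R1: [0, 21/2, 9/2, 33/2]
R3 ← R3 − (6/5)·R2: [0, 0, 0, 0]
2 nonzero rows, so rank(M) = 2.
M has 4 columns; by rank–nullity, nullity = 4 − 2 = 2.

2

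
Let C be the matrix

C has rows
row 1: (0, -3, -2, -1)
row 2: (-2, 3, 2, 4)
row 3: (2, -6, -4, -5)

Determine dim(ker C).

Row reduce to echelon form.
Swap R1 ↔ R2
R3 ← R3 + R1: [0, -3, -2, -1]
R3 ← R3 − R2: [0, 0, 0, 0]
2 nonzero rows, so rank(C) = 2.
C has 4 columns; by rank–nullity, nullity = 4 − 2 = 2.

2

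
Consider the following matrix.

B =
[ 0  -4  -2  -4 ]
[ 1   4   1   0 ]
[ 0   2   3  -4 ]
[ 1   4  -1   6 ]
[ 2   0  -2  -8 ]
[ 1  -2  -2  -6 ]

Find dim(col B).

3

Row reduce to echelon form.
Swap R1 ↔ R2
R4 ← R4 − R1: [0, 0, -2, 6]
R5 ← R5 − (2)·R1: [0, -8, -4, -8]
R6 ← R6 − R1: [0, -6, -3, -6]
R3 ← R3 + (1/2)·R2: [0, 0, 2, -6]
R5 ← R5 − (2)·R2: [0, 0, 0, 0]
R6 ← R6 − (3/2)·R2: [0, 0, 0, 0]
R4 ← R4 + R3: [0, 0, 0, 0]
Echelon form has 3 nonzero rows, so rank(B) = 3.
The column space has dimension equal to the rank: 3.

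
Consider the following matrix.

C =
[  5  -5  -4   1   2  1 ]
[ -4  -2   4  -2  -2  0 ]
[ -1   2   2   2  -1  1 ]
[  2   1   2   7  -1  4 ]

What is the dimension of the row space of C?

3

Row reduce to echelon form.
R2 ← R2 + (4/5)·R1: [0, -6, 4/5, -6/5, -2/5, 4/5]
R3 ← R3 + (1/5)·R1: [0, 1, 6/5, 11/5, -3/5, 6/5]
R4 ← R4 − (2/5)·R1: [0, 3, 18/5, 33/5, -9/5, 18/5]
R3 ← R3 + (1/6)·R2: [0, 0, 4/3, 2, -2/3, 4/3]
R4 ← R4 + (1/2)·R2: [0, 0, 4, 6, -2, 4]
R4 ← R4 − (3)·R3: [0, 0, 0, 0, 0, 0]
Echelon form has 3 nonzero rows, so rank(C) = 3.
The row space has dimension equal to the rank: 3.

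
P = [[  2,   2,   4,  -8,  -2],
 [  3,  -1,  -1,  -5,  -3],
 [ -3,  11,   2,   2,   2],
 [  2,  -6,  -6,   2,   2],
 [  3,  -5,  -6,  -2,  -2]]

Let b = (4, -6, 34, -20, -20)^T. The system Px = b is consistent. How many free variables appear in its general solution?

0

Row reduce the augmented matrix [P | b].
R2 ← R2 − (3/2)·R1: [0, -4, -7, 7, 0, -12]
R3 ← R3 + (3/2)·R1: [0, 14, 8, -10, -1, 40]
R4 ← R4 − R1: [0, -8, -10, 10, 4, -24]
R5 ← R5 − (3/2)·R1: [0, -8, -12, 10, 1, -26]
R3 ← R3 + (7/2)·R2: [0, 0, -33/2, 29/2, -1, -2]
R4 ← R4 − (2)·R2: [0, 0, 4, -4, 4, 0]
R5 ← R5 − (2)·R2: [0, 0, 2, -4, 1, -2]
R4 ← R4 + (8/33)·R3: [0, 0, 0, -16/33, 124/33, -16/33]
R5 ← R5 + (4/33)·R3: [0, 0, 0, -74/33, 29/33, -74/33]
R5 ← R5 − (37/8)·R4: [0, 0, 0, 0, -33/2, 0]
The echelon form has 5 nonzero rows, and every pivot lies in the first 5 columns, so rank(P) = rank([P|b]) = 5.
The system is consistent.
Free variables = (unknowns) − (rank) = 5 − 5 = 0.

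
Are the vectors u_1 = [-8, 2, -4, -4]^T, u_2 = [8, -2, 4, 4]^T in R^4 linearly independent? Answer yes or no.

Form the matrix with these vectors as rows and row reduce.
R2 ← R2 + R1: [0, 0, 0, 0]
1 nonzero row, so the 2 vectors span a space of dimension 1.
Since 1 < 2, the vectors are linearly dependent.

no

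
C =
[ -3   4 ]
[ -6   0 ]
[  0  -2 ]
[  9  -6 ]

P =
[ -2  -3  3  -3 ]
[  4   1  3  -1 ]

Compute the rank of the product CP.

First compute CP:
[[ 22,  13,   3,   5],
 [ 12,  18, -18,  18],
 [ -8,  -2,  -6,   2],
 [-42, -33,   9, -21]]
Now row reduce the product.
R2 ← R2 − (6/11)·R1: [0, 120/11, -216/11, 168/11]
R3 ← R3 + (4/11)·R1: [0, 30/11, -54/11, 42/11]
R4 ← R4 + (21/11)·R1: [0, -90/11, 162/11, -126/11]
R3 ← R3 − (1/4)·R2: [0, 0, 0, 0]
R4 ← R4 + (3/4)·R2: [0, 0, 0, 0]
2 nonzero rows, so rank(CP) = 2.

2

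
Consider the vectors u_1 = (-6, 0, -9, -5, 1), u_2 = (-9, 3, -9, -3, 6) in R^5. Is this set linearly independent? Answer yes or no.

yes

Form the matrix with these vectors as rows and row reduce.
R2 ← R2 − (3/2)·R1: [0, 3, 9/2, 9/2, 9/2]
2 nonzero rows, so the 2 vectors span a space of dimension 2.
Since 2 = 2, the vectors are linearly independent.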